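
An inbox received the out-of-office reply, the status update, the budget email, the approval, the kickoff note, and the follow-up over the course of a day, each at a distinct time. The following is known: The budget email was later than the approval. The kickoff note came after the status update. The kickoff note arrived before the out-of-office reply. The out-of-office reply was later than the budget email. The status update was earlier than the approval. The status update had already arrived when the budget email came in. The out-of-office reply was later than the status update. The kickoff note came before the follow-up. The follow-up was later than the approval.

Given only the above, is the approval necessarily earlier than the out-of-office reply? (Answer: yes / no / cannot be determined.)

yes

Chain the constraints: the approval → the budget email → the out-of-office reply. Each link is directly stated, so the approval comes before the out-of-office reply.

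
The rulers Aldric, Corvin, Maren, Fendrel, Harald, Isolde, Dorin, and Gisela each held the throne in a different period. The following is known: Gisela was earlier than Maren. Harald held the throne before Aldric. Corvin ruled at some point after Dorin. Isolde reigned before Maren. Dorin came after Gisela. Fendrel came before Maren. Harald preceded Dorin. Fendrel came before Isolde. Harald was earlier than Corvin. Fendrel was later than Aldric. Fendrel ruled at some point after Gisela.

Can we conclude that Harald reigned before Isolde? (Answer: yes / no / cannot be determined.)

Chain the constraints: Harald → Aldric → Fendrel → Isolde. Each link is directly stated, so Harald comes before Isolde.

yes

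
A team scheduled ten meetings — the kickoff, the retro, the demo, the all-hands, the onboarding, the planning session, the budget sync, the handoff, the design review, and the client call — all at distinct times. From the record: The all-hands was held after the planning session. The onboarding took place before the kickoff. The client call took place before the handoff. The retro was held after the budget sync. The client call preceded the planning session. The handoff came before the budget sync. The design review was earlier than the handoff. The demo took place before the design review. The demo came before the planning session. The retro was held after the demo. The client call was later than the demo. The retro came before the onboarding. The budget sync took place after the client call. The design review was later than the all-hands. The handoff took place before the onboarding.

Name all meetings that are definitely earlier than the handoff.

Directly stated before the handoff: the client call and the design review.
The all-hands reaches the handoff via the all-hands → the design review → the handoff.
The demo reaches the handoff via the demo → the client call → the handoff.
The planning session reaches the handoff via the planning session → the all-hands → the design review → the handoff.
No chain forces the budget sync (or any of the others) ahead of the handoff.

the all-hands, the client call, the demo, the design review, the planning session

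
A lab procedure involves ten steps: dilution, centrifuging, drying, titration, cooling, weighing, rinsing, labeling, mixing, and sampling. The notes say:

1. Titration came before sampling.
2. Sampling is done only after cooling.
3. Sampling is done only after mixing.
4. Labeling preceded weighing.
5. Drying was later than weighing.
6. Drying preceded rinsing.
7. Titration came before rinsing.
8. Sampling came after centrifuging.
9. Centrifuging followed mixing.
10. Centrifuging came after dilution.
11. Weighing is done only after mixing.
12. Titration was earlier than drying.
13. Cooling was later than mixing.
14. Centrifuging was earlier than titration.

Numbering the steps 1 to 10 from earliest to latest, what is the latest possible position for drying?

9

Drying must come before rinsing — 1 step forced after it.
Everything else can be placed before drying in some valid order, so drying can sit as late as position 10 − 1 = 9.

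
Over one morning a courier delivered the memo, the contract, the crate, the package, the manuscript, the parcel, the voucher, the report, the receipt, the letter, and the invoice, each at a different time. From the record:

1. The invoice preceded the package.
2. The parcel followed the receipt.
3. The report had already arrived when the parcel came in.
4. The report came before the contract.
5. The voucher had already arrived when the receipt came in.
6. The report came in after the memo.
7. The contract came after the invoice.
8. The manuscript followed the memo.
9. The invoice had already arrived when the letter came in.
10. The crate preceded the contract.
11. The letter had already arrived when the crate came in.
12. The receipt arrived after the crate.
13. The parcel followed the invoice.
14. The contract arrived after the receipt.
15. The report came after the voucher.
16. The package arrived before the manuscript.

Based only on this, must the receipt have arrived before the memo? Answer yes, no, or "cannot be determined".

No chain of stated constraints runs from the receipt to the memo, and none runs from the memo to the receipt either.
So the relative order of the receipt and the memo is not fixed by the given facts.

cannot be determined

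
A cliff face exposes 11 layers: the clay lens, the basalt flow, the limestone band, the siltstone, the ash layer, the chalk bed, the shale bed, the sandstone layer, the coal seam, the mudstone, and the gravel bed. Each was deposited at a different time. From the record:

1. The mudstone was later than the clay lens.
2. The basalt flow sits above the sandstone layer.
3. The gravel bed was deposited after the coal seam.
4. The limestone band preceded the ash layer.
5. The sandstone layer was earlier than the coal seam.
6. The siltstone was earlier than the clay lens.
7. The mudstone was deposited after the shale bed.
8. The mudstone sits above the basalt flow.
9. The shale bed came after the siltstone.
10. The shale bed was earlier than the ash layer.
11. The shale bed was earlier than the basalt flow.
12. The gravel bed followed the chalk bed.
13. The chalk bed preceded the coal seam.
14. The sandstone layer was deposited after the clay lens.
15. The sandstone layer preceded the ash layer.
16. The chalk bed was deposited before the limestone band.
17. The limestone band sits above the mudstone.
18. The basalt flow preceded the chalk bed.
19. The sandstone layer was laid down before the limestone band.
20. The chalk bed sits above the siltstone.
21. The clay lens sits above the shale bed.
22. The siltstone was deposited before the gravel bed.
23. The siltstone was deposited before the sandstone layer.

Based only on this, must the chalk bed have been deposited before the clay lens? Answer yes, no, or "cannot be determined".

Tracing the constraints gives the clay lens → the sandstone layer → the basalt flow → the chalk bed, so the clay lens must come before the chalk bed.
That means the chalk bed cannot be before the clay lens.

no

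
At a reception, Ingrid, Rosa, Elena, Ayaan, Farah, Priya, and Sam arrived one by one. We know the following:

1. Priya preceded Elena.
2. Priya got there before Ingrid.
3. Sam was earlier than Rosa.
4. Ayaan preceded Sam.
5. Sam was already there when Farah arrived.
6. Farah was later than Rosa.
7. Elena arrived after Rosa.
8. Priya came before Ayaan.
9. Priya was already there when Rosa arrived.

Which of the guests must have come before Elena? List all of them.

Directly stated before Elena: Priya and Rosa.
Ayaan reaches Elena via Ayaan → Sam → Rosa → Elena.
Sam reaches Elena via Sam → Rosa → Elena.

Ayaan, Priya, Rosa, Sam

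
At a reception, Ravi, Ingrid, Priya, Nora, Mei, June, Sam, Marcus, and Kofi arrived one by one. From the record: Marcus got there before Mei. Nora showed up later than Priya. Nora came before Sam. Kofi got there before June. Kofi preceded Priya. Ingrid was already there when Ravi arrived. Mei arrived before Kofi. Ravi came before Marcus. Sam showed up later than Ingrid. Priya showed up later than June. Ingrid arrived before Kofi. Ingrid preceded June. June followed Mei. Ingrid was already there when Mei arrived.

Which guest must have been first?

Ingrid

Ingrid has a chain of constraints placing them before every other guest, so Ingrid must be first.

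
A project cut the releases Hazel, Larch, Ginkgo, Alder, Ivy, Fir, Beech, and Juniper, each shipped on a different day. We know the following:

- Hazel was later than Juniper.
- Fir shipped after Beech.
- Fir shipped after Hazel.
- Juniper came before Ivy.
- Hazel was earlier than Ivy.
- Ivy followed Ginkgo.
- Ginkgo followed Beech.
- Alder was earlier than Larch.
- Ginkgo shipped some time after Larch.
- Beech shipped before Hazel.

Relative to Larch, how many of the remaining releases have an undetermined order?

Forced before Larch: Alder; forced after Larch: Ginkgo and Ivy.
That leaves Beech, Fir, Hazel, and Juniper with no forced order relative to Larch — 4.

4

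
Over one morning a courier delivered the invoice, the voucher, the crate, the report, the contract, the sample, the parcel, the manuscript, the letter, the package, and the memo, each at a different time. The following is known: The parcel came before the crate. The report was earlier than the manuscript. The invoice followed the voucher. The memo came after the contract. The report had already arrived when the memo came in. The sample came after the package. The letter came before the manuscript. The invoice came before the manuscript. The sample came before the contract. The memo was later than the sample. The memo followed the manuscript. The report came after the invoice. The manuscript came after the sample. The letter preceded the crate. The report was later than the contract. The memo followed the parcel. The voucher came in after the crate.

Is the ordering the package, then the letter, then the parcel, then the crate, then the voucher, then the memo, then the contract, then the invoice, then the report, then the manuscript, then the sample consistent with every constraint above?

The constraints require the manuscript before the memo, but in the proposed sequence the memo appears ahead of the manuscript. That one violation is enough.

no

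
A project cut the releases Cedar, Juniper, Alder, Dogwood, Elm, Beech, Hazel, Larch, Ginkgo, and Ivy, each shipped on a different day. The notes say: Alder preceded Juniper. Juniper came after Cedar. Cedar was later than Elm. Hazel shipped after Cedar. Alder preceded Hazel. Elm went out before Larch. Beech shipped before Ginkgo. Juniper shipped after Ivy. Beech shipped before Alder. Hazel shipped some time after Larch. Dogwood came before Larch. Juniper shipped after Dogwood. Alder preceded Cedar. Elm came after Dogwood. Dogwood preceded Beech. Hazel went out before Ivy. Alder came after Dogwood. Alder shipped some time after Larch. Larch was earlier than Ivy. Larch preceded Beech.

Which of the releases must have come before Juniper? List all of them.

Directly stated before Juniper: Alder, Cedar, Dogwood, and Ivy.
Beech reaches Juniper via Beech → Alder → Juniper.
Elm reaches Juniper via Elm → Cedar → Juniper.
Hazel reaches Juniper via Hazel → Ivy → Juniper.
Likewise Larch reaches Juniper by chaining the stated constraints.
No chain forces Ginkgo ahead of Juniper.

Alder, Beech, Cedar, Dogwood, Elm, Hazel, Ivy, Larch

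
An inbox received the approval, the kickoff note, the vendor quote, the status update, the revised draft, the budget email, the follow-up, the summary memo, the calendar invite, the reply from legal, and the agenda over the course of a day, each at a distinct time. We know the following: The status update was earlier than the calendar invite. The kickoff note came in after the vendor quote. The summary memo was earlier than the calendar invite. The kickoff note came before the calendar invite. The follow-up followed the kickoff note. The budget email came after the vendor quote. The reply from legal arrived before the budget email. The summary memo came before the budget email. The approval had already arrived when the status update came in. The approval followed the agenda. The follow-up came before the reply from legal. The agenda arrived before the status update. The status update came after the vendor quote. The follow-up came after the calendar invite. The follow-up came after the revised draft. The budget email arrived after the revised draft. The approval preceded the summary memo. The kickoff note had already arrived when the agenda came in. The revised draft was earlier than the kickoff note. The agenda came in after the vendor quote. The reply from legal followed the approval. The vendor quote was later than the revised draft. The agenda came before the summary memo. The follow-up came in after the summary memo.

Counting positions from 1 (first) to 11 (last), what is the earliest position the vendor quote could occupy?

The revised draft must come before the vendor quote — 1 forced predecessor.
Nothing else is forced ahead of the vendor quote, so its earliest slot is position 1 + 1 = 2.

2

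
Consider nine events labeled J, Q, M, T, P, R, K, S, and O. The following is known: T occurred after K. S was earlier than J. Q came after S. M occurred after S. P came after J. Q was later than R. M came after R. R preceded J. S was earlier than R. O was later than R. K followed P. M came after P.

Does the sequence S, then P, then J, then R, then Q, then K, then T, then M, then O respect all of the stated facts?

The constraints require R before J, but in the proposed sequence J appears ahead of R. That one violation is enough.

no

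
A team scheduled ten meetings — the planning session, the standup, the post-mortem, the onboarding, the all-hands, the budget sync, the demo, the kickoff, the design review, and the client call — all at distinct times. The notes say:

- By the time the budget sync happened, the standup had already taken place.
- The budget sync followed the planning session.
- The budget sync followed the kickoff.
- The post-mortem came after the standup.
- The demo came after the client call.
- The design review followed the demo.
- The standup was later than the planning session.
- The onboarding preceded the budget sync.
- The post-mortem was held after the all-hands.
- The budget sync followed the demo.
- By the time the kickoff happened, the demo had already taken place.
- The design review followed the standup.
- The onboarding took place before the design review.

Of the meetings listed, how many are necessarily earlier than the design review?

Directly stated before the design review: the demo, the onboarding, and the standup.
The client call reaches the design review via the client call → the demo → the design review.
The planning session reaches the design review via the planning session → the standup → the design review.
No chain forces the kickoff (or any of the others) ahead of the design review.
That's the client call, the demo, the onboarding, the planning session, and the standup — 5 in all.

5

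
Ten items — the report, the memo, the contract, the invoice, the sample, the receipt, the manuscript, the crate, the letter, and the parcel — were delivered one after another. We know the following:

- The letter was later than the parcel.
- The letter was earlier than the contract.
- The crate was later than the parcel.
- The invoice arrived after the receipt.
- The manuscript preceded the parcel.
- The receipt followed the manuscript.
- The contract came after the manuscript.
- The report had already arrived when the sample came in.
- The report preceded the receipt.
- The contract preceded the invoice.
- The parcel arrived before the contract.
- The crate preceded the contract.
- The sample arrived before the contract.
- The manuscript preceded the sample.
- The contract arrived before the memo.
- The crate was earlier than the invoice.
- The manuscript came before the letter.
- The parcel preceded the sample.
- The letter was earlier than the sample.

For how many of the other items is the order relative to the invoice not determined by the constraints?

1

Forced before the invoice: the contract, the crate, the letter, the manuscript, the parcel, the receipt, the report, and the sample.
That leaves the memo with no forced order relative to the invoice — 1.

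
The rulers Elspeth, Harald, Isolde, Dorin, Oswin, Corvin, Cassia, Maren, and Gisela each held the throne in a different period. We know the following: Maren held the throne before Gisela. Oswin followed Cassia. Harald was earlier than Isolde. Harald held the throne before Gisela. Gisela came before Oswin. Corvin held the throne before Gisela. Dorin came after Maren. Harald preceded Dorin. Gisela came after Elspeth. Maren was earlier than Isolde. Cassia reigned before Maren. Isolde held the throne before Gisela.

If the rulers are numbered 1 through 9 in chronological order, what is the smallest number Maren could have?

2

Cassia must come before Maren — 1 forced predecessor.
Nothing else is forced ahead of Maren, so their earliest slot is position 1 + 1 = 2.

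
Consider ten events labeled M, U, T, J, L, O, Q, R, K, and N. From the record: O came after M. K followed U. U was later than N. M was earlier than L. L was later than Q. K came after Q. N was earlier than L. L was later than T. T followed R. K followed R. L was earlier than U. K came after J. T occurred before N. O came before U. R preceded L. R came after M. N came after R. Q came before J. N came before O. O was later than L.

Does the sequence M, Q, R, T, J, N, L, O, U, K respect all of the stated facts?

Check each stated constraint against the proposed order — e.g. M is ahead of O; Q is ahead of K. Every pair is in the required order; nothing is violated.

yes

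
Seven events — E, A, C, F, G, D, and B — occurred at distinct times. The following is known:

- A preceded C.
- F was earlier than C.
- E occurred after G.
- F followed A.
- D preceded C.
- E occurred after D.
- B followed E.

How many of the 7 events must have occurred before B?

3

Directly stated before B: E.
D reaches B via D → E → B.
G reaches B via G → E → B.
That's D, E, and G — 3 in all.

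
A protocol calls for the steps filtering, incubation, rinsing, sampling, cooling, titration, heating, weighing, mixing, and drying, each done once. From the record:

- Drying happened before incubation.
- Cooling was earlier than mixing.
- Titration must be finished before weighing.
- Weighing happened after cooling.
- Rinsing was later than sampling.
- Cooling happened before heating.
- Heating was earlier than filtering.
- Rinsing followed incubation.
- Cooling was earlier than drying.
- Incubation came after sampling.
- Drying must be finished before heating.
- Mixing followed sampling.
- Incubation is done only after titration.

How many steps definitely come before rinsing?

Directly stated before rinsing: incubation and sampling.
Cooling reaches rinsing via cooling → drying → incubation → rinsing.
Drying reaches rinsing via drying → incubation → rinsing.
Titration reaches rinsing via titration → incubation → rinsing.
No chain forces heating (or any of the others) ahead of rinsing.
That's cooling, drying, incubation, sampling, and titration — 5 in all.

5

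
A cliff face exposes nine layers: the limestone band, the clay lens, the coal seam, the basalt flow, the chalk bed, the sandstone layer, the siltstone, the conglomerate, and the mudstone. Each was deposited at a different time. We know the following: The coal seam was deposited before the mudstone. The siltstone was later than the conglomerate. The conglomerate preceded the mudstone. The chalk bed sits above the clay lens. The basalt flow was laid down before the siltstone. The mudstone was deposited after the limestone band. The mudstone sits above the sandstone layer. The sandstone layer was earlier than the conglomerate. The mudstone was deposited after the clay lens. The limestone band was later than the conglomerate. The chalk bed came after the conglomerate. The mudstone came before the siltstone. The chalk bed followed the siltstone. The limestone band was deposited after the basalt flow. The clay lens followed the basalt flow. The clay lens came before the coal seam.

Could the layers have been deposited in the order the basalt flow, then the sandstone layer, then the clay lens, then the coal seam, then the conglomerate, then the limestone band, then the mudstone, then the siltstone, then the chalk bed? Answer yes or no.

Check each stated constraint against the proposed order — e.g. the clay lens is ahead of the chalk bed; the basalt flow is ahead of the siltstone. Every pair is in the required order; nothing is violated.

yes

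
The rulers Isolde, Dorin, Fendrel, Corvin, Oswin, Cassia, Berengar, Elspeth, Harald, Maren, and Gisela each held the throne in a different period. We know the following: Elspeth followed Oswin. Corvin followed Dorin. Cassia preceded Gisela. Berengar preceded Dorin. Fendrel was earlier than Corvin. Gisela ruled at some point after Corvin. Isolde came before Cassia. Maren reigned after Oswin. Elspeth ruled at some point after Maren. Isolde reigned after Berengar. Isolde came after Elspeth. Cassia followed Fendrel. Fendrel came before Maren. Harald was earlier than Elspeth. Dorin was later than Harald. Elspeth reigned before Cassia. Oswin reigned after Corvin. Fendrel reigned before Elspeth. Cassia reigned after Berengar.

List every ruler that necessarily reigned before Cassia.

Directly stated before Cassia: Berengar, Elspeth, Fendrel, and Isolde.
Corvin reaches Cassia via Corvin → Oswin → Elspeth → Cassia.
Dorin reaches Cassia via Dorin → Corvin → Oswin → Elspeth → Cassia.
Harald reaches Cassia via Harald → Elspeth → Cassia.
Likewise Maren and Oswin each reach Cassia by chaining the stated constraints.

Berengar, Corvin, Dorin, Elspeth, Fendrel, Harald, Isolde, Maren, Oswin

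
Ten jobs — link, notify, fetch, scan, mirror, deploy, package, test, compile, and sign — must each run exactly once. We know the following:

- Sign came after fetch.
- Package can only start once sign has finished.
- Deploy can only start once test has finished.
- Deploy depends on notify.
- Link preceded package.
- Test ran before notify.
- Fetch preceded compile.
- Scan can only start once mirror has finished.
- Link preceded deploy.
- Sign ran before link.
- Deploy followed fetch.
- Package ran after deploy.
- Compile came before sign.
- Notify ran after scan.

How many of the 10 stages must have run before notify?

Directly stated before notify: scan and test.
Mirror reaches notify via mirror → scan → notify.
That's mirror, scan, and test — 3 in all.

3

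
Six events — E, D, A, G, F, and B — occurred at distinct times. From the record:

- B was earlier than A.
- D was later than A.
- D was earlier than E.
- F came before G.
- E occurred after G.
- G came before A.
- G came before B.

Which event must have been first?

F has a chain of constraints placing it before every other event, so F must be first.

F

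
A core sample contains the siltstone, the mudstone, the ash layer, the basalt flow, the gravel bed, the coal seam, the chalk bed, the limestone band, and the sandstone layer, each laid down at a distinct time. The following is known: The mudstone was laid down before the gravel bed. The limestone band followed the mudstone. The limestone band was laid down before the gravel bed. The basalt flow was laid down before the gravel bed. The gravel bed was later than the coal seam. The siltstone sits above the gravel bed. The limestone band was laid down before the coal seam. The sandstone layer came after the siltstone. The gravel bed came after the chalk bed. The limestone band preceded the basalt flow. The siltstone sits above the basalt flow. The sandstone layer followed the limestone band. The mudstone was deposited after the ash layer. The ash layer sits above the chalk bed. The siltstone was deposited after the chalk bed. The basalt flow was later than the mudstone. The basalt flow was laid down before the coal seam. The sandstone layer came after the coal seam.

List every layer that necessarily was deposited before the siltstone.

Directly stated before the siltstone: the basalt flow, the chalk bed, and the gravel bed.
The ash layer reaches the siltstone via the ash layer → the mudstone → the gravel bed → the siltstone.
The coal seam reaches the siltstone via the coal seam → the gravel bed → the siltstone.
The limestone band reaches the siltstone via the limestone band → the basalt flow → the siltstone.
Likewise the mudstone reaches the siltstone by chaining the stated constraints.

the ash layer, the basalt flow, the chalk bed, the coal seam, the gravel bed, the limestone band, the mudstone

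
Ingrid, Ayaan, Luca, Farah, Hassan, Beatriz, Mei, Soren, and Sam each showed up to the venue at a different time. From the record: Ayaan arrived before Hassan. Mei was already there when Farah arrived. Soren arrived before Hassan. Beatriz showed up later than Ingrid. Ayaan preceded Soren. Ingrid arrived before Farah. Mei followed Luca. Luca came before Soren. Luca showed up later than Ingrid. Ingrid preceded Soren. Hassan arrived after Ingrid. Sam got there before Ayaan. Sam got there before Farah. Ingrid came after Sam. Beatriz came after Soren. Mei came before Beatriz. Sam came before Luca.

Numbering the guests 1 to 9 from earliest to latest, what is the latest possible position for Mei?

Mei must come before Beatriz and Farah — 2 guests forced after them.
Everything else can be placed before Mei in some valid order, so Mei can sit as late as position 9 − 2 = 7.

7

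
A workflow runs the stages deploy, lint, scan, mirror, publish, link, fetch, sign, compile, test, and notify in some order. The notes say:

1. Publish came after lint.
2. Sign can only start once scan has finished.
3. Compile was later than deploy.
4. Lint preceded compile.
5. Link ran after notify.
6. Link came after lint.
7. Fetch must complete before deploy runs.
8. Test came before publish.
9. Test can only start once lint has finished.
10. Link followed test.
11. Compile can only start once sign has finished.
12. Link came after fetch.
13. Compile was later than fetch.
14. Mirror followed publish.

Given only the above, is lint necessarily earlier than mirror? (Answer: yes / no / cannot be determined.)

yes

Chain the constraints: lint → publish → mirror. Each link is directly stated, so lint comes before mirror.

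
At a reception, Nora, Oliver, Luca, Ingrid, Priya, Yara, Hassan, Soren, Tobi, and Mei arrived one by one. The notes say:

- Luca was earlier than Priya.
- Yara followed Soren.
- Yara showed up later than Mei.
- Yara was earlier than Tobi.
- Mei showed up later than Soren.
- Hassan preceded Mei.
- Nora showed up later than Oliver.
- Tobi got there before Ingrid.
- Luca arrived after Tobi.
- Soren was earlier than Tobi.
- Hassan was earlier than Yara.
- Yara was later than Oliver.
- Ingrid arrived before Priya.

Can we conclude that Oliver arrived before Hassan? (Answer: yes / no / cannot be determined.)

cannot be determined

No chain of stated constraints runs from Oliver to Hassan, and none runs from Hassan to Oliver either.
So the relative order of Oliver and Hassan is not fixed by the given facts.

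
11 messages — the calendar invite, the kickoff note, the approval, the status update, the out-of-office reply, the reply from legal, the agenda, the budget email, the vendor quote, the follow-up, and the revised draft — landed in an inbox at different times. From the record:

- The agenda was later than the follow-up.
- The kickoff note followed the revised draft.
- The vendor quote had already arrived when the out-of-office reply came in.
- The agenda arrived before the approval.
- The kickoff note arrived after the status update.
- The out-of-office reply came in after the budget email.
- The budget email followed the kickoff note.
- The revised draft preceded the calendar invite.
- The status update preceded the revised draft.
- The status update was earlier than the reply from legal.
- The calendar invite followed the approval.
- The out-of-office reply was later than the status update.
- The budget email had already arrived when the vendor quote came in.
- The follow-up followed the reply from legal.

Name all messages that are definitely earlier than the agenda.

Directly stated before the agenda: the follow-up.
The reply from legal reaches the agenda via the reply from legal → the follow-up → the agenda.
The status update reaches the agenda via the status update → the reply from legal → the follow-up → the agenda.
No chain forces the budget email (or any of the others) ahead of the agenda.

the follow-up, the reply from legal, the status update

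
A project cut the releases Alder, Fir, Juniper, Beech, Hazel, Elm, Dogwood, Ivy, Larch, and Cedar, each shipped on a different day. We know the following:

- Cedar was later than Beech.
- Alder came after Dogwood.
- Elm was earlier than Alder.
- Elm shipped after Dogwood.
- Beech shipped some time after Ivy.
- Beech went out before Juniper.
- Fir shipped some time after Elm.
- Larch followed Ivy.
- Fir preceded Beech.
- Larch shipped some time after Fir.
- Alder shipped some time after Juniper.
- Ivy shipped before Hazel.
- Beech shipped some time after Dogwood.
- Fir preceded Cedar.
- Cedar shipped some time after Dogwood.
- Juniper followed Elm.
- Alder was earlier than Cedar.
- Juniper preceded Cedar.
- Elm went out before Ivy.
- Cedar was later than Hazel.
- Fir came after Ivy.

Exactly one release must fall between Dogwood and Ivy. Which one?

Tracing the constraints gives Dogwood → Elm → Ivy, so Elm sits after Dogwood and before Ivy.
No other release is forced both after Dogwood and before Ivy.

Elm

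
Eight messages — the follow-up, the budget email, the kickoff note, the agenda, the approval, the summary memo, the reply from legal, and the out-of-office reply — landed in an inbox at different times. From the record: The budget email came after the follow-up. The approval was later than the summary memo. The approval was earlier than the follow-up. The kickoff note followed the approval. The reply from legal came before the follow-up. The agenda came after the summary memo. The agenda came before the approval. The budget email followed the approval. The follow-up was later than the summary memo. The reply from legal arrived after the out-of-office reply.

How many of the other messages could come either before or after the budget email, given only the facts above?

Forced before the budget email: the agenda, the approval, the follow-up, the out-of-office reply, the reply from legal, and the summary memo.
That leaves the kickoff note with no forced order relative to the budget email — 1.

1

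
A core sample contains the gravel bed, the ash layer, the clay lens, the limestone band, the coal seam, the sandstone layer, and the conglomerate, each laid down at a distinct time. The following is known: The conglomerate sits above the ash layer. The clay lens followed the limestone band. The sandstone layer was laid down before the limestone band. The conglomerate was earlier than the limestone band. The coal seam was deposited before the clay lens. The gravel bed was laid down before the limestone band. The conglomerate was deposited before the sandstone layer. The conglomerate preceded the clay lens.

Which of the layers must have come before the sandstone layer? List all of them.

Directly stated before the sandstone layer: the conglomerate.
The ash layer reaches the sandstone layer via the ash layer → the conglomerate → the sandstone layer.
No chain forces the clay lens (or any of the others) ahead of the sandstone layer.

the ash layer, the conglomerate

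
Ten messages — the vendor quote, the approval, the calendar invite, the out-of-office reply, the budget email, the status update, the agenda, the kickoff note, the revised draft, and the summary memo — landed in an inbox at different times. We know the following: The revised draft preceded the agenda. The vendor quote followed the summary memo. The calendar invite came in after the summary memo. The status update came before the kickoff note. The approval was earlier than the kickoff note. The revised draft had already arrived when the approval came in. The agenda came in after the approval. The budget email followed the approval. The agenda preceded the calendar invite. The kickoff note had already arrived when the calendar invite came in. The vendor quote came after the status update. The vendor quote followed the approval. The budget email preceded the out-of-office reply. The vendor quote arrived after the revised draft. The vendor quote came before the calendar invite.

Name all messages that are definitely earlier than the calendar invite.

Directly stated before the calendar invite: the agenda, the kickoff note, the summary memo, and the vendor quote.
The approval reaches the calendar invite via the approval → the vendor quote → the calendar invite.
The revised draft reaches the calendar invite via the revised draft → the agenda → the calendar invite.
The status update reaches the calendar invite via the status update → the vendor quote → the calendar invite.
No chain forces the out-of-office reply (or any of the others) ahead of the calendar invite.

the agenda, the approval, the kickoff note, the revised draft, the status update, the summary memo, the vendor quote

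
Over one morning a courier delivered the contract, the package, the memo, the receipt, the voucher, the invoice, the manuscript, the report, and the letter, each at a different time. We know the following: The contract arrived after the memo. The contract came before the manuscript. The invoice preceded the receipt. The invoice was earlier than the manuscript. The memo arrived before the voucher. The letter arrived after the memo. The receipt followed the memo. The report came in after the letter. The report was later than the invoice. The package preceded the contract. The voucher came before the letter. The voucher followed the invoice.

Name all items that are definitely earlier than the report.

Directly stated before the report: the invoice and the letter.
The memo reaches the report via the memo → the letter → the report.
The voucher reaches the report via the voucher → the letter → the report.

the invoice, the letter, the memo, the voucher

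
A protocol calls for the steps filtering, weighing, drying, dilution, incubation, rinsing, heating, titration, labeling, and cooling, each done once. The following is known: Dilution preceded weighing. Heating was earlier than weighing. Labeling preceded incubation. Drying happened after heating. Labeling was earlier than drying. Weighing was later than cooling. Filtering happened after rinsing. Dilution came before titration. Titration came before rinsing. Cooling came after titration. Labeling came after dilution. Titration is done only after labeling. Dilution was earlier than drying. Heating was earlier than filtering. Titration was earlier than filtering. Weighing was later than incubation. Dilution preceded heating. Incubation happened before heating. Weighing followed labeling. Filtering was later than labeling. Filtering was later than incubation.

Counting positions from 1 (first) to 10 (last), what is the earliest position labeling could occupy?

2

Dilution must come before labeling — 1 forced predecessor.
Nothing else is forced ahead of labeling, so its earliest slot is position 1 + 1 = 2.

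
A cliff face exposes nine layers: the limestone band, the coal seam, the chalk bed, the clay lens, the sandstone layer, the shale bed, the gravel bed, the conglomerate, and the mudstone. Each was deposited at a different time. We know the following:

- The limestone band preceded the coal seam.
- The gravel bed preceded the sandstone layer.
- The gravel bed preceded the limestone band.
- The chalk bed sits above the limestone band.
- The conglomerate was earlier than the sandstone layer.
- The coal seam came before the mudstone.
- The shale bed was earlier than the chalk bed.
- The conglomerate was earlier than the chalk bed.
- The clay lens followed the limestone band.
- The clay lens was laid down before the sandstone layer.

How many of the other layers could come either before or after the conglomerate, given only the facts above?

6

Forced after the conglomerate: the chalk bed and the sandstone layer.
That leaves the clay lens, the coal seam, the gravel bed, the limestone band, the mudstone, and the shale bed with no forced order relative to the conglomerate — 6.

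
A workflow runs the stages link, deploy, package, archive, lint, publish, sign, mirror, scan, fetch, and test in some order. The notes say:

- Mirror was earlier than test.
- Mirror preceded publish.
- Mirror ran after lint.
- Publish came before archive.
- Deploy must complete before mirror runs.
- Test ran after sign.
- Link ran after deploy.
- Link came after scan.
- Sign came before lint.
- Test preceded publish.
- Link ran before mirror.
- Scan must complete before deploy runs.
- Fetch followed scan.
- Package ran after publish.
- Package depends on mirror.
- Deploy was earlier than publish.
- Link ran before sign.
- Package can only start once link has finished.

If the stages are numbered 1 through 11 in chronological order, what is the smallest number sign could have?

4

Deploy, link, and scan must all come before sign — 3 forced predecessors.
Nothing else is forced ahead of sign, so its earliest slot is position 3 + 1 = 4.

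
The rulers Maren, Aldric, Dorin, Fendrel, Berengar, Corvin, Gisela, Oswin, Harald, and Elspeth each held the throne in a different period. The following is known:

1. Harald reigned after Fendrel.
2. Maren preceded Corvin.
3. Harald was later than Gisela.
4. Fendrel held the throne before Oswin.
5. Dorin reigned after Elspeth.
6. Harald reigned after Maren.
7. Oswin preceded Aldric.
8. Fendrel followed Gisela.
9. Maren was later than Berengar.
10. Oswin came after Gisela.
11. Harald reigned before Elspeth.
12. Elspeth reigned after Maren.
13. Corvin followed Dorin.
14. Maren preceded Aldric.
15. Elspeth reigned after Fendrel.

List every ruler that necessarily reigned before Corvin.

Berengar, Dorin, Elspeth, Fendrel, Gisela, Harald, Maren

Directly stated before Corvin: Dorin and Maren.
Berengar reaches Corvin via Berengar → Maren → Corvin.
Elspeth reaches Corvin via Elspeth → Dorin → Corvin.
Fendrel reaches Corvin via Fendrel → Elspeth → Dorin → Corvin.
Likewise Gisela and Harald each reach Corvin by chaining the stated constraints.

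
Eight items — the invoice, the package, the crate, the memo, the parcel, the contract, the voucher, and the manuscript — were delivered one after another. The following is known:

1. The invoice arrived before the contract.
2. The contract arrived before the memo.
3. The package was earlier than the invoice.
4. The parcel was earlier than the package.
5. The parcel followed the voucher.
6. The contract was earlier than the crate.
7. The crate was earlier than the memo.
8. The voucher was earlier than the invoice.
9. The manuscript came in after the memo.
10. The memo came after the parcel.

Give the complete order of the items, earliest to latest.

The constraints fix every adjacent pair, so only one ordering works:
the voucher → the parcel → the package → the invoice → the contract → the crate → the memo → the manuscript.

the voucher, the parcel, the package, the invoice, the contract, the crate, the memo, the manuscript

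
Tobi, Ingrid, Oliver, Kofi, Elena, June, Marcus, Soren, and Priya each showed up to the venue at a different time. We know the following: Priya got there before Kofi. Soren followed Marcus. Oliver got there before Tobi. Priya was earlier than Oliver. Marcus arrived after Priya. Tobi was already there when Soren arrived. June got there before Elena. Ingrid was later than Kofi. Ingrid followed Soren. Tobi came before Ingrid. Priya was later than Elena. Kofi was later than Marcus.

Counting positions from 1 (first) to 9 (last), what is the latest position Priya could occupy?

Priya must come before Ingrid, Kofi, Marcus, Oliver, Soren, and Tobi — 6 guests forced after them.
Everything else can be placed before Priya in some valid order, so Priya can sit as late as position 9 − 6 = 3.

3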